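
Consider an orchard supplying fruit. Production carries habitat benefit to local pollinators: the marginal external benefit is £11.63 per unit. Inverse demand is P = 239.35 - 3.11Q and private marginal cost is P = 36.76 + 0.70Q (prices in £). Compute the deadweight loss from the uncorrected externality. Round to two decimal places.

DWL = £17.75

Market equilibrium (private): 36.76 + 0.70Q = 239.35 - 3.11Q → Q_m = 53.1732.
Social marginal cost = private MC − MEB = 25.13 + 0.70Q.
Set SMC = demand: 25.13 + 0.70Q = 239.35 - 3.11Q → Q* = 56.2257.
The welfare-loss triangle has base |Q_m − Q*| and height MEB(Q_m) (the vertical gap between SMC and demand is zero at Q* and MEB at Q_m).
DWL = ½ × 3.0525 × 11.6300 = 17.7503.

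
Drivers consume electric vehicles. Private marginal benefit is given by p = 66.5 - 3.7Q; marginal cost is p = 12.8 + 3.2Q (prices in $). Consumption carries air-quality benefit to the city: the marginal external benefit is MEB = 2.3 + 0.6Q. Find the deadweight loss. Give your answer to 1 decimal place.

DWL = $3.9

Market equilibrium (private): 12.8 + 3.2Q = 66.5 - 3.7Q → Q_m = 7.7826.
Social marginal benefit = demand + MEB = 68.8 - 3.1Q.
Set SMB = MC: 68.8 - 3.1Q = 12.8 + 3.2Q → Q* = 8.8889.
Height of the DWL triangle at Q_m is SMB(Q_m) − MC(Q_m) = MEB(Q_m) = 6.9696.
DWL = ½ × 1.1063 × 6.9696 = 3.8552.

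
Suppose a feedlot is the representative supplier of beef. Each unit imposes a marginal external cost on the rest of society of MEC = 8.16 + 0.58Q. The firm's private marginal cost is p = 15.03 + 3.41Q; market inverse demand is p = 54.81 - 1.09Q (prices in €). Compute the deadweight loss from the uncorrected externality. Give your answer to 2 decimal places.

DWL = €17.38

Market equilibrium (private): 15.03 + 3.41Q = 54.81 - 1.09Q → Q_m = 8.8400.
Social marginal cost = private MC + MEC = 23.19 + 3.99Q.
Set SMC = demand: 23.19 + 3.99Q = 54.81 - 1.09Q → Q* = 6.2244.
Between Q* and Q_m the wedge SMC − demand runs linearly from 0 to MEC(Q_m), so the loss is a triangle.
DWL = ½ × 2.6156 × 13.2872 = 17.3770.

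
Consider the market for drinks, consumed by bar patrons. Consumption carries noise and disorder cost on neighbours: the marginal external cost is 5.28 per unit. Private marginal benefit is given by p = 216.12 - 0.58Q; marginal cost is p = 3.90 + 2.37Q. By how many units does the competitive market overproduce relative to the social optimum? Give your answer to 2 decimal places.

Market equilibrium (private): 3.90 + 2.37Q = 216.12 - 0.58Q → Q_m = 71.9390.
Social marginal benefit = demand − MEC = 210.84 - 0.58Q.
Set SMB = MC: 210.84 - 0.58Q = 3.90 + 2.37Q → Q* = 70.1492.
Gap = |71.9390 − 70.1492| = 1.7898.

1.79 units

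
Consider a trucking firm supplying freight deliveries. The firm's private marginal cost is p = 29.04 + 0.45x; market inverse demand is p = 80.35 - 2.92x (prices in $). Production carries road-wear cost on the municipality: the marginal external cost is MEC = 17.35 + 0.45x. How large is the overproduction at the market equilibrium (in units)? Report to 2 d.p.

6.34 units

Market equilibrium (private): 29.04 + 0.45x = 80.35 - 2.92x → x_m = 15.2255.
Social marginal cost = private MC + MEC = 46.39 + 0.90x.
Set SMC = demand: 46.39 + 0.90x = 80.35 - 2.92x → x* = 8.8901.
Gap = |15.2255 − 8.8901| = 6.3354.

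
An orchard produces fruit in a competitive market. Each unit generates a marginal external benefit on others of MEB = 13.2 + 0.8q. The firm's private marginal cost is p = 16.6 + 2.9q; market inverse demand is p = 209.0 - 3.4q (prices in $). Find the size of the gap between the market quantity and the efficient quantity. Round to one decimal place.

6.8 units

Market equilibrium (private): 16.6 + 2.9q = 209.0 - 3.4q → q_m = 30.5397.
Social marginal cost = private MC − MEB = 3.4 + 2.1q.
Set SMC = demand: 3.4 + 2.1q = 209.0 - 3.4q → q* = 37.3818.
Gap = |30.5397 − 37.3818| = 6.8421.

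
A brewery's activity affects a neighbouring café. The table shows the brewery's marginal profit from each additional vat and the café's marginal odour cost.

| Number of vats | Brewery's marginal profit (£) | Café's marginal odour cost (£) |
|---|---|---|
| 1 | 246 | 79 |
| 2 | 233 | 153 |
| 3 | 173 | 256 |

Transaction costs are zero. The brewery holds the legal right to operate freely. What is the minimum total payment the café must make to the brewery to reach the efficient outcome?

Left alone the brewery would choose level 3 (marginal profit stays positive).
Efficient level: k* = 2 (marginal profit ≥ marginal odour cost through 2).
The café must at least cover the brewery's forgone profit from cutting 3→2: 173 = 173.

£173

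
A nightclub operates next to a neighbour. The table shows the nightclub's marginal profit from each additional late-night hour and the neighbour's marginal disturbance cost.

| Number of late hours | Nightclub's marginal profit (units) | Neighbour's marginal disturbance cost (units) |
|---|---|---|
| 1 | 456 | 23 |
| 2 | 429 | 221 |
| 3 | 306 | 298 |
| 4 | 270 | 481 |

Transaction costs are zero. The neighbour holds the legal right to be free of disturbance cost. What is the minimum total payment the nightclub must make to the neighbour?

Efficient level: marginal profit ≥ marginal disturbance cost through level 3, so k* = 3.
With the neighbour holding the right, the nightclub must at least compensate total damage at k*: 23 + 221 + 298 = 542.

542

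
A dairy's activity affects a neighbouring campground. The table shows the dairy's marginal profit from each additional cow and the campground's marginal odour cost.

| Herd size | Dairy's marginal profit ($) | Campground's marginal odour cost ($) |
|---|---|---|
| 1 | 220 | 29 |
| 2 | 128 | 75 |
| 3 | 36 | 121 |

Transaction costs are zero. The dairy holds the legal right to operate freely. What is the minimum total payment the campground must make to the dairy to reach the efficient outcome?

Left alone the dairy would choose level 3 (marginal profit stays positive).
Efficient level: k* = 2 (marginal profit ≥ marginal odour cost through 2).
The campground must at least cover the dairy's forgone profit from cutting 3→2: 36 = 36.

$36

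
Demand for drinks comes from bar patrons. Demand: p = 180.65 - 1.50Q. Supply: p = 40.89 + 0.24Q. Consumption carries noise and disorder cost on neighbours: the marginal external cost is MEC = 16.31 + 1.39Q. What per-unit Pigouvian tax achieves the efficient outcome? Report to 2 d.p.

tax = 71.13 per unit

Social marginal benefit = demand − MEC = 164.34 - 2.89Q.
Set SMB = MC: 164.34 - 2.89Q = 40.89 + 0.24Q → Q* = 39.4409.
The Pigouvian tax equals MEC at Q*: 16.31 + 1.39×39.4409 = 71.1329.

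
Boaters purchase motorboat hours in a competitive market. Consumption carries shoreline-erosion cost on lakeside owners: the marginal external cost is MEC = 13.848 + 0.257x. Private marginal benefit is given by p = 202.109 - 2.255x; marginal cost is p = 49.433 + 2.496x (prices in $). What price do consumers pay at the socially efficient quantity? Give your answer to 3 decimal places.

Social marginal benefit = demand − MEC = 188.261 - 2.512x.
Set SMB = MC: 188.261 - 2.512x = 49.433 + 2.496x → x* = 27.7212.
Consumer price on the demand curve at x*: 202.109 − 2.255×27.7212 = 139.5977.

P = $139.598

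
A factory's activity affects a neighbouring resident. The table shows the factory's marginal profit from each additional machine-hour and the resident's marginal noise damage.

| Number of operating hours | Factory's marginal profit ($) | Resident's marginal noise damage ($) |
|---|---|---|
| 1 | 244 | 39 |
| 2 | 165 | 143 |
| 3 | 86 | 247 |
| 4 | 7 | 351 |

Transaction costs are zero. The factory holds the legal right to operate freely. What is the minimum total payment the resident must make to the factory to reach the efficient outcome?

Left alone the factory would choose level 4 (marginal profit stays positive).
Efficient level: k* = 2 (marginal profit ≥ marginal noise damage through 2).
The resident must at least cover the factory's forgone profit from cutting 4→2: 86 + 7 = 93.

$93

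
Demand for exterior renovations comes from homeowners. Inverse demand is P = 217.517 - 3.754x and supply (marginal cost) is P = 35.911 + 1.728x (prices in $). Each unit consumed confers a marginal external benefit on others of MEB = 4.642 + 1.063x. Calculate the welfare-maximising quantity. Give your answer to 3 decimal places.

x* = 42.147

Social marginal benefit = demand + MEB = 222.159 - 2.691x.
Set SMB = MC: 222.159 - 2.691x = 35.911 + 1.728x → x* = 42.1471.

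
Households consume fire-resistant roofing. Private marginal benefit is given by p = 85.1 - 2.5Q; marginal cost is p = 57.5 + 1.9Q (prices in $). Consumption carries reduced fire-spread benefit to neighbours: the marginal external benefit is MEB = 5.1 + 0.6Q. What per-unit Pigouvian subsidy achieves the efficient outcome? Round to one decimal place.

subsidy = $10.3 per unit

Social marginal benefit = demand + MEB = 90.2 - 1.9Q.
Set SMB = MC: 90.2 - 1.9Q = 57.5 + 1.9Q → Q* = 8.6053.
The Pigouvian subsidy equals MEB at Q*: 5.1 + 0.6×8.6053 = 10.2632.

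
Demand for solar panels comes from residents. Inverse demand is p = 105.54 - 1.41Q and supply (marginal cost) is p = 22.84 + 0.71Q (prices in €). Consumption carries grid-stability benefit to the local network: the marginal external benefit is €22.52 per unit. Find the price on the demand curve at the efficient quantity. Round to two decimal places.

P = €35.56

Social marginal benefit = demand + MEB = 128.06 - 1.41Q.
Set SMB = MC: 128.06 - 1.41Q = 22.84 + 0.71Q → Q* = 49.6321.
Consumer price on the demand curve at Q*: 105.54 − 1.41×49.6321 = 35.5587.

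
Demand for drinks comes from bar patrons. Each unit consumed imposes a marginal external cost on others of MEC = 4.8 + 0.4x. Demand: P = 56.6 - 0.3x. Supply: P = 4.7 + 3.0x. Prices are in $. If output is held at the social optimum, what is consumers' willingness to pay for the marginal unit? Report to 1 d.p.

Social marginal benefit = demand − MEC = 51.8 - 0.7x.
Set SMB = MC: 51.8 - 0.7x = 4.7 + 3.0x → x* = 12.7297.
Consumer price on the demand curve at x*: 56.6 − 0.3×12.7297 = 52.7811.

P = $52.8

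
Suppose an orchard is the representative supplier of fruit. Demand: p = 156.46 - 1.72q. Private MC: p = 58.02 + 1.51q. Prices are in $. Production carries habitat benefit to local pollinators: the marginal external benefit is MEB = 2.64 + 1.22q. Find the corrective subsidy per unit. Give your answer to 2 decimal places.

subsidy = $63.99 per unit

Social marginal cost = private MC − MEB = 55.38 + 0.29q.
Set SMC = demand: 55.38 + 0.29q = 156.46 - 1.72q → q* = 50.2886.
The Pigouvian subsidy equals MEB at q*: 2.64 + 1.22×50.2886 = 63.9921.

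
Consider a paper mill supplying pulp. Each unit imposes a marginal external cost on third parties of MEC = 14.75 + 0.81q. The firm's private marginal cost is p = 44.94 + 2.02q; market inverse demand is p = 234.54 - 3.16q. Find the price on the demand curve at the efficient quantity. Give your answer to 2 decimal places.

P = 142.30

Social marginal cost = private MC + MEC = 59.69 + 2.83q.
Set SMC = demand: 59.69 + 2.83q = 234.54 - 3.16q → q* = 29.1903.
Consumer price on the demand curve at q*: 234.54 − 3.16×29.1903 = 142.2987.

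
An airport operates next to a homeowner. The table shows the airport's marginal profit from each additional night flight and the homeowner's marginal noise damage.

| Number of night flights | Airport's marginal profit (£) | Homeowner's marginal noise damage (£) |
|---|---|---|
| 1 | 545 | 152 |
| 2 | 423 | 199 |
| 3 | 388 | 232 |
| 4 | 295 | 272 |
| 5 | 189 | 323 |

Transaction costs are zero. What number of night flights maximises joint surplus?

4

Bargaining reaches the level where marginal profit last exceeds marginal noise damage.
That holds through level 4 (295 ≥ 272) but not at 5 (189 < 323).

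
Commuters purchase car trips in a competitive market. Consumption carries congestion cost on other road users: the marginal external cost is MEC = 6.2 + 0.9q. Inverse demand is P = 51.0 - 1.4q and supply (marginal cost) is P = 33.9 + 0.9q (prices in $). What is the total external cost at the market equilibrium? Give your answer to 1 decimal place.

Market equilibrium (private): 33.9 + 0.9q = 51.0 - 1.4q → q_m = 7.4348.
Total external cost = ∫₀^{q_m} (6.2 + 0.9q) dq = 6.2×7.4348 + ½×0.9×7.4348² = 70.9701.

$71.0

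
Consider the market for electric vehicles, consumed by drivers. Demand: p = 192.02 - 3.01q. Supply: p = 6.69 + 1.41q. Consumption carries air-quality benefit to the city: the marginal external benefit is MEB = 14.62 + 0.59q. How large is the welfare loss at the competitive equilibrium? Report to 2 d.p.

DWL = 202.23

Market equilibrium (private): 6.69 + 1.41q = 192.02 - 3.01q → q_m = 41.9299.
Social marginal benefit = demand + MEB = 206.64 - 2.42q.
Set SMB = MC: 206.64 - 2.42q = 6.69 + 1.41q → q* = 52.2063.
The welfare-loss triangle has base |q_m − q*| and height MEB(q_m) (the vertical gap between SMB and MC is zero at q* and MEB at q_m).
DWL = ½ × 10.2764 × 39.3586 = 202.2324.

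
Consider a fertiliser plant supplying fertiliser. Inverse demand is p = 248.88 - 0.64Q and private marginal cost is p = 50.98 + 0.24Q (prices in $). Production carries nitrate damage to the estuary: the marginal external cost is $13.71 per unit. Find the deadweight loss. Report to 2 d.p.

DWL = $106.80

Market equilibrium (private): 50.98 + 0.24Q = 248.88 - 0.64Q → Q_m = 224.8864.
Social marginal cost = private MC + MEC = 64.69 + 0.24Q.
Set SMC = demand: 64.69 + 0.24Q = 248.88 - 0.64Q → Q* = 209.3068.
Height of the DWL triangle at Q_m is SMC(Q_m) − demand(Q_m) = MEC(Q_m) = 13.7100.
DWL = ½ × 15.5796 × 13.7100 = 106.7982.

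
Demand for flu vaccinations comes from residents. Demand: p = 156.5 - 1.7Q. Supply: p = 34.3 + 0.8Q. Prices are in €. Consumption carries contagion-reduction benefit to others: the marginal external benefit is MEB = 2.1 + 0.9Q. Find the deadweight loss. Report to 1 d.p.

DWL = €663.9

Market equilibrium (private): 34.3 + 0.8Q = 156.5 - 1.7Q → Q_m = 48.8800.
Social marginal benefit = demand + MEB = 158.6 - 0.8Q.
Set SMB = MC: 158.6 - 0.8Q = 34.3 + 0.8Q → Q* = 77.6875.
Height of the DWL triangle at Q_m is SMB(Q_m) − MC(Q_m) = MEB(Q_m) = 46.0920.
DWL = ½ × 28.8075 × 46.0920 = 663.8976.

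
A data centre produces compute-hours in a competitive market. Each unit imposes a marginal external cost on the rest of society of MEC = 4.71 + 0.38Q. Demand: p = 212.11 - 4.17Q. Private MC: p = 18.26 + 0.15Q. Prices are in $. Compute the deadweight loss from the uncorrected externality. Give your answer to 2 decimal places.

Market equilibrium (private): 18.26 + 0.15Q = 212.11 - 4.17Q → Q_m = 44.8727.
Social marginal cost = private MC + MEC = 22.97 + 0.53Q.
Set SMC = demand: 22.97 + 0.53Q = 212.11 - 4.17Q → Q* = 40.2426.
Height of the DWL triangle at Q_m is SMC(Q_m) − demand(Q_m) = MEC(Q_m) = 21.7616.
DWL = ½ × 4.6301 × 21.7616 = 50.3792.

DWL = $50.38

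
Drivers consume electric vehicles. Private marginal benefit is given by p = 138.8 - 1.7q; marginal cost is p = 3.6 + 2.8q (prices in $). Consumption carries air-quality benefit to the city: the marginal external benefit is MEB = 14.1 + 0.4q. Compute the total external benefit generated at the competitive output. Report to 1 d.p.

Market equilibrium (private): 3.6 + 2.8q = 138.8 - 1.7q → q_m = 30.0444.
Total external benefit = ∫₀^{q_m} (14.1 + 0.4q) dq = 14.1×30.0444 + ½×0.4×30.0444² = 604.1592.

$604.2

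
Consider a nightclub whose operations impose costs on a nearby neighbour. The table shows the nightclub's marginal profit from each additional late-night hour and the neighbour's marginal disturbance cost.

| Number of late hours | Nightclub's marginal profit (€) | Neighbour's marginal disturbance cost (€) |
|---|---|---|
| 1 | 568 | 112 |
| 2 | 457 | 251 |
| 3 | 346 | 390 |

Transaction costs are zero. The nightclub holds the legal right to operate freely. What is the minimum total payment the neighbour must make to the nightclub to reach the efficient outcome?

€346

Left alone the nightclub would choose level 3 (marginal profit stays positive).
Efficient level: k* = 2 (marginal profit ≥ marginal disturbance cost through 2).
The neighbour must at least cover the nightclub's forgone profit from cutting 3→2: 346 = 346.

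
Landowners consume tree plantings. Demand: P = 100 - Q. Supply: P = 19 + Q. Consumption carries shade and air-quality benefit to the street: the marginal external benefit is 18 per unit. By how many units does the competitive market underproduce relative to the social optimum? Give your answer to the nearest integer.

Market equilibrium (private): 19 + Q = 100 - Q → Q_m = 40.5000.
Social marginal benefit = demand + MEB = 118 - Q.
Set SMB = MC: 118 - Q = 19 + Q → Q* = 49.5000.
Gap = |40.5000 − 49.5000| = 9.0000.

9 units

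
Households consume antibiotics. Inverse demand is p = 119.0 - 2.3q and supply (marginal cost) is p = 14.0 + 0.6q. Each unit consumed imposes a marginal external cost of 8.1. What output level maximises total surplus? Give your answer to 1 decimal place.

q* = 33.4

Social marginal benefit = demand − MEC = 110.9 - 2.3q.
Set SMB = MC: 110.9 - 2.3q = 14.0 + 0.6q → q* = 33.4138.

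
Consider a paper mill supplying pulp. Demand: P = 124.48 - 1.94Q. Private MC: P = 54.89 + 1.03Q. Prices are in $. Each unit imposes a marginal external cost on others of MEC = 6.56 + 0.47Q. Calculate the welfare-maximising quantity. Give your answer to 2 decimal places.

Social marginal cost = private MC + MEC = 61.45 + 1.50Q.
Set SMC = demand: 61.45 + 1.50Q = 124.48 - 1.94Q → Q* = 18.3227.

Q* = 18.32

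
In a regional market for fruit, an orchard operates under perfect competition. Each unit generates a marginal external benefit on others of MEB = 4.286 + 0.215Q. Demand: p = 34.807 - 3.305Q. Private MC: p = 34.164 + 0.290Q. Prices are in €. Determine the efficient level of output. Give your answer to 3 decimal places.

Social marginal cost = private MC − MEB = 29.878 + 0.075Q.
Set SMC = demand: 29.878 + 0.075Q = 34.807 - 3.305Q → Q* = 1.4583.

Q* = 1.458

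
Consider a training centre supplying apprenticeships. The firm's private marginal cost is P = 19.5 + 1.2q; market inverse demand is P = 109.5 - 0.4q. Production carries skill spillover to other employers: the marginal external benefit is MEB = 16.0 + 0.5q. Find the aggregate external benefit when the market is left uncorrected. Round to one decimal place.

1691.0

Market equilibrium (private): 19.5 + 1.2q = 109.5 - 0.4q → q_m = 56.2500.
Total external benefit = ∫₀^{q_m} (16.0 + 0.5q) dq = 16.0×56.2500 + ½×0.5×56.2500² = 1691.0156.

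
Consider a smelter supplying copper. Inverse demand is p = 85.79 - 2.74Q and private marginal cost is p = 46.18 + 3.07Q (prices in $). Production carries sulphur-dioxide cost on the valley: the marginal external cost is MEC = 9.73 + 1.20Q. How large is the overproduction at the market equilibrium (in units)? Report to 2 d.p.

Market equilibrium (private): 46.18 + 3.07Q = 85.79 - 2.74Q → Q_m = 6.8176.
Social marginal cost = private MC + MEC = 55.91 + 4.27Q.
Set SMC = demand: 55.91 + 4.27Q = 85.79 - 2.74Q → Q* = 4.2625.
Gap = |6.8176 − 4.2625| = 2.5551.

2.56 units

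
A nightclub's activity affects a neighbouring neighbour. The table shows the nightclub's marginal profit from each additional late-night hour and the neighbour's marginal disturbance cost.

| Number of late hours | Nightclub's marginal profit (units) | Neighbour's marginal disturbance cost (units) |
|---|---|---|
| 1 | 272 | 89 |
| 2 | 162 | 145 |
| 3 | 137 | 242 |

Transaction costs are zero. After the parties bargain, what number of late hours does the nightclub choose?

2

Bargaining reaches the level where marginal profit last exceeds marginal disturbance cost.
That holds through level 2 (162 ≥ 145) but not at 3 (137 < 242).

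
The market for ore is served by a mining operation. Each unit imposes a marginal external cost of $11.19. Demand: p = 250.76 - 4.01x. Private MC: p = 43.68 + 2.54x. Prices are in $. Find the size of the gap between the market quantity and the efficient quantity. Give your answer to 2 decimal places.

1.71 units

Market equilibrium (private): 43.68 + 2.54x = 250.76 - 4.01x → x_m = 31.6153.
Social marginal cost = private MC + MEC = 54.87 + 2.54x.
Set SMC = demand: 54.87 + 2.54x = 250.76 - 4.01x → x* = 29.9069.
Gap = |31.6153 − 29.9069| = 1.7084.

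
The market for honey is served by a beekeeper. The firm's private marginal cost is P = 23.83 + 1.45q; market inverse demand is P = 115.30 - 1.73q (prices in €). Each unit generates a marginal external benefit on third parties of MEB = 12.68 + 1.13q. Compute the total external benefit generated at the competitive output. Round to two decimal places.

€832.20

Market equilibrium (private): 23.83 + 1.45q = 115.30 - 1.73q → q_m = 28.7642.
Total external benefit = ∫₀^{q_m} (12.68 + 1.13q) dq = 12.68×28.7642 + ½×1.13×28.7642² = 832.1993.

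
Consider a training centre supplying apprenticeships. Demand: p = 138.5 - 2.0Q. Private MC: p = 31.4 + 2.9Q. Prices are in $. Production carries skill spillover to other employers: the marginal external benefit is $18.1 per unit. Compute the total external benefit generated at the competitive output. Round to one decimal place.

$395.6

Market equilibrium (private): 31.4 + 2.9Q = 138.5 - 2.0Q → Q_m = 21.8571.
Total external benefit = MEB × Q_m = 18.1 × 21.8571 = 395.6135.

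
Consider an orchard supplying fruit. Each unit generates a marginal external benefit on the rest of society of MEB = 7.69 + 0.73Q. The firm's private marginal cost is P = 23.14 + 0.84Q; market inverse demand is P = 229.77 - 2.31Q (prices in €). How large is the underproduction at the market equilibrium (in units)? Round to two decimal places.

Market equilibrium (private): 23.14 + 0.84Q = 229.77 - 2.31Q → Q_m = 65.5968.
Social marginal cost = private MC − MEB = 15.45 + 0.11Q.
Set SMC = demand: 15.45 + 0.11Q = 229.77 - 2.31Q → Q* = 88.5620.
Gap = |65.5968 − 88.5620| = 22.9652.

22.97 units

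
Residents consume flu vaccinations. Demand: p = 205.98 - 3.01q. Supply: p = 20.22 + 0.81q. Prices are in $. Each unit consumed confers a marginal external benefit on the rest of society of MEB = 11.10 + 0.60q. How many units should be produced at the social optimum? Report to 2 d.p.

Social marginal benefit = demand + MEB = 217.08 - 2.41q.
Set SMB = MC: 217.08 - 2.41q = 20.22 + 0.81q → q* = 61.1366.

q* = 61.14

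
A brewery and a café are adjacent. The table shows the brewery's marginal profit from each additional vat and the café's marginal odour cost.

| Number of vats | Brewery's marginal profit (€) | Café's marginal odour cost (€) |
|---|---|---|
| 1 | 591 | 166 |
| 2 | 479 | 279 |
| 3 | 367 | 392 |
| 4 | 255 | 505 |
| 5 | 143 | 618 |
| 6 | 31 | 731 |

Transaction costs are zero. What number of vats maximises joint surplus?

2

Bargaining reaches the level where marginal profit last exceeds marginal odour cost.
That holds through level 2 (479 ≥ 279) but not at 3 (367 < 392).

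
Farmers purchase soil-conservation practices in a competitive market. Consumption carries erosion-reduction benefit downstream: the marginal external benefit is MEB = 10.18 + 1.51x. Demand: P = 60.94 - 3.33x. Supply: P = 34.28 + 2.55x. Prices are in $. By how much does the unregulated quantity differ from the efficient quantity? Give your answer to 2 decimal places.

Market equilibrium (private): 34.28 + 2.55x = 60.94 - 3.33x → x_m = 4.5340.
Social marginal benefit = demand + MEB = 71.12 - 1.82x.
Set SMB = MC: 71.12 - 1.82x = 34.28 + 2.55x → x* = 8.4302.
Gap = |4.5340 − 8.4302| = 3.8962.

3.90 units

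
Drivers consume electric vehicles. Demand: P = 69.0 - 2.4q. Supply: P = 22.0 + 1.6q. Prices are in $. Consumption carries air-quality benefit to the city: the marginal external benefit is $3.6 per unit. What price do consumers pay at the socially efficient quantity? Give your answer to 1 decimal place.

Social marginal benefit = demand + MEB = 72.6 - 2.4q.
Set SMB = MC: 72.6 - 2.4q = 22.0 + 1.6q → q* = 12.6500.
Consumer price on the demand curve at q*: 69.0 − 2.4×12.6500 = 38.6400.

P = $38.6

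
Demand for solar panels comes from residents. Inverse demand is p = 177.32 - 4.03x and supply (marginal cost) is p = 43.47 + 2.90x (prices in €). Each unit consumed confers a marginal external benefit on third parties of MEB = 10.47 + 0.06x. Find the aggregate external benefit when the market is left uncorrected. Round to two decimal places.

€213.42

Market equilibrium (private): 43.47 + 2.90x = 177.32 - 4.03x → x_m = 19.3146.
Total external benefit = ∫₀^{x_m} (10.47 + 0.06x) dx = 10.47×19.3146 + ½×0.06×19.3146² = 213.4155.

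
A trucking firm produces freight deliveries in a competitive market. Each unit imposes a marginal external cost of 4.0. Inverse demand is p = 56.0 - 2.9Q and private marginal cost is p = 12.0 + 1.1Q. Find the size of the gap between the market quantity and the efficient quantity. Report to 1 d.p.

Market equilibrium (private): 12.0 + 1.1Q = 56.0 - 2.9Q → Q_m = 11.0000.
Social marginal cost = private MC + MEC = 16.0 + 1.1Q.
Set SMC = demand: 16.0 + 1.1Q = 56.0 - 2.9Q → Q* = 10.0000.
Gap = |11.0000 − 10.0000| = 1.0000.

1.0 units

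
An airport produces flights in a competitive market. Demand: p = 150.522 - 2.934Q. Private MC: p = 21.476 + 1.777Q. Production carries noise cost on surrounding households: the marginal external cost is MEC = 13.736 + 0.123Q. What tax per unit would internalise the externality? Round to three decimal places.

Social marginal cost = private MC + MEC = 35.212 + 1.900Q.
Set SMC = demand: 35.212 + 1.900Q = 150.522 - 2.934Q → Q* = 23.8540.
The Pigouvian tax equals MEC at Q*: 13.736 + 0.123×23.8540 = 16.6700.

tax = 16.670 per unit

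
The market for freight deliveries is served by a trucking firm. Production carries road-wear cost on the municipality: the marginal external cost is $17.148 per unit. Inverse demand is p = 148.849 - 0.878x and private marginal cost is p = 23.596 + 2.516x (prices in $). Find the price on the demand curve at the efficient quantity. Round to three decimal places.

P = $120.883

Social marginal cost = private MC + MEC = 40.744 + 2.516x.
Set SMC = demand: 40.744 + 2.516x = 148.849 - 0.878x → x* = 31.8518.
Consumer price on the demand curve at x*: 148.849 − 0.878×31.8518 = 120.8831.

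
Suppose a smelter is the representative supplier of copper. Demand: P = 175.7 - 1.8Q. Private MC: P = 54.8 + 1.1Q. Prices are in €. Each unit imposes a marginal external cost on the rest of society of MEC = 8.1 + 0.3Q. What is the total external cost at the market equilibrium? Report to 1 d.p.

Market equilibrium (private): 54.8 + 1.1Q = 175.7 - 1.8Q → Q_m = 41.6897.
Total external cost = ∫₀^{Q_m} (8.1 + 0.3Q) dQ = 8.1×41.6897 + ½×0.3×41.6897² = 598.3912.

€598.4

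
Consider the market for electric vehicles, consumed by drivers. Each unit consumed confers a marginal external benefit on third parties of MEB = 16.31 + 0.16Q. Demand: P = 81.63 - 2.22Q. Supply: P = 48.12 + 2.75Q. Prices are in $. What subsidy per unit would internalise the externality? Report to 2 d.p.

Social marginal benefit = demand + MEB = 97.94 - 2.06Q.
Set SMB = MC: 97.94 - 2.06Q = 48.12 + 2.75Q → Q* = 10.3576.
The Pigouvian subsidy equals MEB at Q*: 16.31 + 0.16×10.3576 = 17.9672.

subsidy = $17.97 per unit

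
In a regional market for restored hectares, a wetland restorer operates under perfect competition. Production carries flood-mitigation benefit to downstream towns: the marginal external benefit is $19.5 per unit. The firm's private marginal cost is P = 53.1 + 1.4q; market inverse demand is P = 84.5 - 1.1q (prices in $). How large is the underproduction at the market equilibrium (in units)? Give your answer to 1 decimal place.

Market equilibrium (private): 53.1 + 1.4q = 84.5 - 1.1q → q_m = 12.5600.
Social marginal cost = private MC − MEB = 33.6 + 1.4q.
Set SMC = demand: 33.6 + 1.4q = 84.5 - 1.1q → q* = 20.3600.
Gap = |12.5600 − 20.3600| = 7.8000.

7.8 units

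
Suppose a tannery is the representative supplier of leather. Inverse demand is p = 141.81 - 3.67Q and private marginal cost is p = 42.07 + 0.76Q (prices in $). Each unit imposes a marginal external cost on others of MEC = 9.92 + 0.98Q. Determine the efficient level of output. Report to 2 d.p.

Q* = 16.60

Social marginal cost = private MC + MEC = 51.99 + 1.74Q.
Set SMC = demand: 51.99 + 1.74Q = 141.81 - 3.67Q → Q* = 16.6026.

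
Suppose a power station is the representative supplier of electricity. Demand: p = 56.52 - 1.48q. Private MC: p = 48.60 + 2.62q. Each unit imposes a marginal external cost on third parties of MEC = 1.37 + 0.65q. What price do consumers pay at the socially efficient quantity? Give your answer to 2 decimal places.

P = 54.48

Social marginal cost = private MC + MEC = 49.97 + 3.27q.
Set SMC = demand: 49.97 + 3.27q = 56.52 - 1.48q → q* = 1.3789.
Consumer price on the demand curve at q*: 56.52 − 1.48×1.3789 = 54.4792.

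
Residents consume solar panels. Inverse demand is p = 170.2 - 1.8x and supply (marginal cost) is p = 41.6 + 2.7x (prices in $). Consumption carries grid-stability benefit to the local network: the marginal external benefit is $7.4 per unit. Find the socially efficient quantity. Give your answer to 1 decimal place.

x* = 30.2

Social marginal benefit = demand + MEB = 177.6 - 1.8x.
Set SMB = MC: 177.6 - 1.8x = 41.6 + 2.7x → x* = 30.2222.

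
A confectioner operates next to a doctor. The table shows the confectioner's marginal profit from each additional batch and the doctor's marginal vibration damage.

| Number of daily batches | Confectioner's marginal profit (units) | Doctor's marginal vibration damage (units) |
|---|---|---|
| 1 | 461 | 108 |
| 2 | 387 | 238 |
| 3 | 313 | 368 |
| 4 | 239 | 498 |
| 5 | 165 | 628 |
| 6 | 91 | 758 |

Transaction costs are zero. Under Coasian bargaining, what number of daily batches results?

Bargaining reaches the level where marginal profit last exceeds marginal vibration damage.
That holds through level 2 (387 ≥ 238) but not at 3 (313 < 368).

2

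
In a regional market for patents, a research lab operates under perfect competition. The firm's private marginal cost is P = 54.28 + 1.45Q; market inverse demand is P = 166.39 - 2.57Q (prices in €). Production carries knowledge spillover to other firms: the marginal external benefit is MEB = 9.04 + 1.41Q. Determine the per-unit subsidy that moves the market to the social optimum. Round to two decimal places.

Social marginal cost = private MC − MEB = 45.24 + 0.04Q.
Set SMC = demand: 45.24 + 0.04Q = 166.39 - 2.57Q → Q* = 46.4176.
The Pigouvian subsidy equals MEB at Q*: 9.04 + 1.41×46.4176 = 74.4888.

subsidy = €74.49 per unit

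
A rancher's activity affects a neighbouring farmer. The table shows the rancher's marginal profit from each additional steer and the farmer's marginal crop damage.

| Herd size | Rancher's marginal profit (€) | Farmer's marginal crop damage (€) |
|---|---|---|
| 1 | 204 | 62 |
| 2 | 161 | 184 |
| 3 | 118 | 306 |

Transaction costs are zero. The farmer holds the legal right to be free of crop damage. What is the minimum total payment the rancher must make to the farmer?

€62

Efficient level: marginal profit ≥ marginal crop damage through level 1, so k* = 1.
With the farmer holding the right, the rancher must at least compensate total damage at k*: 62 = 62.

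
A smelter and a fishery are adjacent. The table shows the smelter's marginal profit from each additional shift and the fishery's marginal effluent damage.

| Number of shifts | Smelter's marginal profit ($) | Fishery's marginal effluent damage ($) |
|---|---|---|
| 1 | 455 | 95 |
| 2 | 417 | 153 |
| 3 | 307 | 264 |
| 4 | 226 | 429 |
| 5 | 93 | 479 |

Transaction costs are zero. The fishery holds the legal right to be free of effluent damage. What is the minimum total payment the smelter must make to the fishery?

$512

Efficient level: marginal profit ≥ marginal effluent damage through level 3, so k* = 3.
With the fishery holding the right, the smelter must at least compensate total damage at k*: 95 + 153 + 264 = 512.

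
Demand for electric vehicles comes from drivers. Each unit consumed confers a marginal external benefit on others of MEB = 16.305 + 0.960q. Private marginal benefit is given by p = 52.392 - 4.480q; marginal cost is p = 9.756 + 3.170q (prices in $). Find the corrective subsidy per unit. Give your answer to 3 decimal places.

Social marginal benefit = demand + MEB = 68.697 - 3.520q.
Set SMB = MC: 68.697 - 3.520q = 9.756 + 3.170q → q* = 8.8103.
The Pigouvian subsidy equals MEB at q*: 16.305 + 0.960×8.8103 = 24.7629.

subsidy = $24.763 per unit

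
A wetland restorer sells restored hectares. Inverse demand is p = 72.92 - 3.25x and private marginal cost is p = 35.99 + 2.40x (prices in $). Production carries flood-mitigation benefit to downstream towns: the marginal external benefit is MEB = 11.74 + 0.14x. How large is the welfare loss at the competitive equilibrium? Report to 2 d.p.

Market equilibrium (private): 35.99 + 2.40x = 72.92 - 3.25x → x_m = 6.5363.
Social marginal cost = private MC − MEB = 24.25 + 2.26x.
Set SMC = demand: 24.25 + 2.26x = 72.92 - 3.25x → x* = 8.8330.
The welfare-loss triangle has base |x_m − x*| and height MEB(x_m) (the vertical gap between SMC and demand is zero at x* and MEB at x_m).
DWL = ½ × 2.2967 × 12.6551 = 14.5325.

DWL = $14.53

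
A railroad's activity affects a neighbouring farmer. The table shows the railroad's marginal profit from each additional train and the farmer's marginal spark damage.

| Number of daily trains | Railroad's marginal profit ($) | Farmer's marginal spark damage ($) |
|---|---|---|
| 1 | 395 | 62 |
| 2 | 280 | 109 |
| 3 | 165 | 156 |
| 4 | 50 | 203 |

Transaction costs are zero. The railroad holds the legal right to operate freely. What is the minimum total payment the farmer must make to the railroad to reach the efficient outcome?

$50

Left alone the railroad would choose level 4 (marginal profit stays positive).
Efficient level: k* = 3 (marginal profit ≥ marginal spark damage through 3).
The farmer must at least cover the railroad's forgone profit from cutting 4→3: 50 = 50.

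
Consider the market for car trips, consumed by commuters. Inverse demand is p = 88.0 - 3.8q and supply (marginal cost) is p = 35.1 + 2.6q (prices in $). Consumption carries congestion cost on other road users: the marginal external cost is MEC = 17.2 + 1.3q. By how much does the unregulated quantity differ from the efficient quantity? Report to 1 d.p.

Market equilibrium (private): 35.1 + 2.6q = 88.0 - 3.8q → q_m = 8.2656.
Social marginal benefit = demand − MEC = 70.8 - 5.1q.
Set SMB = MC: 70.8 - 5.1q = 35.1 + 2.6q → q* = 4.6364.
Gap = |8.2656 − 4.6364| = 3.6292.

3.6 units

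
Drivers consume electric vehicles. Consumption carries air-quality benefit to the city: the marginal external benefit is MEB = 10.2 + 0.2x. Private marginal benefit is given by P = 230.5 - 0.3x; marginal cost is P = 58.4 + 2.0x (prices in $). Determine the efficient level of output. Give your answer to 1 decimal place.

Social marginal benefit = demand + MEB = 240.7 - 0.1x.
Set SMB = MC: 240.7 - 0.1x = 58.4 + 2.0x → x* = 86.8095.

x* = 86.8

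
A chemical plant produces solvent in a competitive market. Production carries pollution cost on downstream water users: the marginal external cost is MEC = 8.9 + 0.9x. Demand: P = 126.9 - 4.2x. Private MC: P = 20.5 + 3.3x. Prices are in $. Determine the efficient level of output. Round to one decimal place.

x* = 11.6

Social marginal cost = private MC + MEC = 29.4 + 4.2x.
Set SMC = demand: 29.4 + 4.2x = 126.9 - 4.2x → x* = 11.6071.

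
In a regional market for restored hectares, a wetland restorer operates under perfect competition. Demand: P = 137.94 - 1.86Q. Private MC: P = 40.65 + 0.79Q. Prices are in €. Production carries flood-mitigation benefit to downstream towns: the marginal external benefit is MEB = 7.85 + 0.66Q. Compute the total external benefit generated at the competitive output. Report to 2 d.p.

Market equilibrium (private): 40.65 + 0.79Q = 137.94 - 1.86Q → Q_m = 36.7132.
Total external benefit = ∫₀^{Q_m} (7.85 + 0.66Q) dQ = 7.85×36.7132 + ½×0.66×36.7132² = 732.9921.

€732.99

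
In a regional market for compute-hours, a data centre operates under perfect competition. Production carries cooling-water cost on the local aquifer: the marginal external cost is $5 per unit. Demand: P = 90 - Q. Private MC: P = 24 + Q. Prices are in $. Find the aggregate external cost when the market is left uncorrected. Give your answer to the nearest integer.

$165

Market equilibrium (private): 24 + Q = 90 - Q → Q_m = 33.0000.
Total external cost = MEC × Q_m = 5 × 33.0000 = 165.0000.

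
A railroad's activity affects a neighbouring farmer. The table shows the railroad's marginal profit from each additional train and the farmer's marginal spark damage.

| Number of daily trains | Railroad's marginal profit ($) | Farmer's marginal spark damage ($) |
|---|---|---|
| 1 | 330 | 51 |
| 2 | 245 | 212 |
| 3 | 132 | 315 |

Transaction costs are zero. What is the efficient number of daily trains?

Bargaining reaches the level where marginal profit last exceeds marginal spark damage.
That holds through level 2 (245 ≥ 212) but not at 3 (132 < 315).

2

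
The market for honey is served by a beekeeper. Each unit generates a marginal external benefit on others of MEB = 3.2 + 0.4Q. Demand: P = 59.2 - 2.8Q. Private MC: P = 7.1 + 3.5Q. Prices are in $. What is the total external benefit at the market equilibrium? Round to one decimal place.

Market equilibrium (private): 7.1 + 3.5Q = 59.2 - 2.8Q → Q_m = 8.2698.
Total external benefit = ∫₀^{Q_m} (3.2 + 0.4Q) dQ = 3.2×8.2698 + ½×0.4×8.2698² = 40.1413.

$40.1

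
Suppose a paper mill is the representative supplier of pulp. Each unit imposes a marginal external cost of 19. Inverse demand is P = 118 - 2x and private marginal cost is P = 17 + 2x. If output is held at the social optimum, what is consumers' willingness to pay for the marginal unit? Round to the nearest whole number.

P = 77

Social marginal cost = private MC + MEC = 36 + 2x.
Set SMC = demand: 36 + 2x = 118 - 2x → x* = 20.5000.
Consumer price on the demand curve at x*: 118 − 2×20.5000 = 77.0000.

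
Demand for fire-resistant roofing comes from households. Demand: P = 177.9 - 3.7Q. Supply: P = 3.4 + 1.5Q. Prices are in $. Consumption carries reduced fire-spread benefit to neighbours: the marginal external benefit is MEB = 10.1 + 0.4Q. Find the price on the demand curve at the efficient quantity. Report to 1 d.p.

Social marginal benefit = demand + MEB = 188.0 - 3.3Q.
Set SMB = MC: 188.0 - 3.3Q = 3.4 + 1.5Q → Q* = 38.4583.
Consumer price on the demand curve at Q*: 177.9 − 3.7×38.4583 = 35.6043.

P = $35.6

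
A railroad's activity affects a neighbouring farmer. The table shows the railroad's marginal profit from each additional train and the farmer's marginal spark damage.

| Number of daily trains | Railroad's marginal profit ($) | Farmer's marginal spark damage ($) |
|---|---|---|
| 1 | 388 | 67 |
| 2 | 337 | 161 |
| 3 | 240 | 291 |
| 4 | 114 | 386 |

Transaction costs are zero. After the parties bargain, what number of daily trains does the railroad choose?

Bargaining reaches the level where marginal profit last exceeds marginal spark damage.
That holds through level 2 (337 ≥ 161) but not at 3 (240 < 291).

2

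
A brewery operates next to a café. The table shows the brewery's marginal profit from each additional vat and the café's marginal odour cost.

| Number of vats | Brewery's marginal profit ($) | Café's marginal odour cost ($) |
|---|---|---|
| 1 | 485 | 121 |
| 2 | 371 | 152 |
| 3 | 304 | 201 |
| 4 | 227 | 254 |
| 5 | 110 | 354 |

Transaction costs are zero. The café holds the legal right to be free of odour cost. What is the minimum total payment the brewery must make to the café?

Efficient level: marginal profit ≥ marginal odour cost through level 3, so k* = 3.
With the café holding the right, the brewery must at least compensate total damage at k*: 121 + 152 + 201 = 474.

$474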